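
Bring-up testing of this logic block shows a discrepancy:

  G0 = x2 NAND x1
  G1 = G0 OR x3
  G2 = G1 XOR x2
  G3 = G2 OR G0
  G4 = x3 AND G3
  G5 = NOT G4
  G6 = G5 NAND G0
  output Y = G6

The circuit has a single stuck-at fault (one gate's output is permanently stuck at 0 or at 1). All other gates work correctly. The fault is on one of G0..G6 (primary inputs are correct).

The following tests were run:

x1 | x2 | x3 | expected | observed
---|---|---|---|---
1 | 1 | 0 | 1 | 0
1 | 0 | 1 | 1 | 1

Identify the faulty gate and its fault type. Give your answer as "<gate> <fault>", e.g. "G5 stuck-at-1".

Fault-free values for test 1 (x1=1, x2=1, x3=0): G0=0, G1=0, G2=1, G3=1, G4=0, G5=1, G6=1, giving Y=1. Observed 0.
Test 1: faults giving observed 0 are {G0 stuck-at-1, G6 stuck-at-0}.
Test 2 (x1=1, x2=0, x3=1): fault-free G0=1, G1=1, G2=1, G3=1, G4=1, G5=0, G6=1 → 1; observed 1. Eliminates G6 stuck-at-0.
Only G0 stuck-at-1 is consistent with every test.

G0 stuck-at-1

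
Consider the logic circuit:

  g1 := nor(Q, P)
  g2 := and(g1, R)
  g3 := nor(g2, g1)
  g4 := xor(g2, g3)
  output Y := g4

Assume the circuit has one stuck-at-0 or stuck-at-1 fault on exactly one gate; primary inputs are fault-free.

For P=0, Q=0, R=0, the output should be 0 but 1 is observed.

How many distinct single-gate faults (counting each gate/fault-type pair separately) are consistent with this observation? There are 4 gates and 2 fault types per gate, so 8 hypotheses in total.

Fault-free: g1=1, g2=0, g3=0, g4=0 → 0. Observed 1.
  g1 stuck-at-0: output 1 ✓
  g1 stuck-at-1: output 0 ✗
  g2 stuck-at-0: output 0 ✗
  g2 stuck-at-1: output 1 ✓
  g3 stuck-at-0: output 0 ✗
  g3 stuck-at-1: output 1 ✓
  g4 stuck-at-0: output 0 ✗
  g4 stuck-at-1: output 1 ✓
Consistent faults: {g1 stuck-at-0, g2 stuck-at-1, g3 stuck-at-1, g4 stuck-at-1} — 4 in all.

4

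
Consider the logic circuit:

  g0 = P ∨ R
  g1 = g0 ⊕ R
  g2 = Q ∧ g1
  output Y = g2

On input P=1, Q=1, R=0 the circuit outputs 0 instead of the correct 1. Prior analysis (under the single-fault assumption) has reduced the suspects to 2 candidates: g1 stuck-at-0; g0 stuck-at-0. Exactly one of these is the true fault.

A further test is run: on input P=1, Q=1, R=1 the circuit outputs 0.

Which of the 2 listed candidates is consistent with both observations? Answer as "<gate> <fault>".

Evaluate each candidate on input P=1, Q=1, R=1:
  g1 stuck-at-0: g0=1, g1=0 [stuck-at-0], g2=0 → 0 — matches
  g0 stuck-at-0: g0=0 [stuck-at-0], g1=1, g2=1 → 1 — eliminated
Only g1 stuck-at-0 reproduces the observed 0.

g1 stuck-at-0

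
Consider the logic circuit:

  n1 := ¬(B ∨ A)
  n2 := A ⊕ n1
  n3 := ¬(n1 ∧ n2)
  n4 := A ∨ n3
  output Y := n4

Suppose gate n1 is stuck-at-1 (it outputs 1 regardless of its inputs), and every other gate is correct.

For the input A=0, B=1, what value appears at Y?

Propagate with n1 forced: n1=1 [stuck-at-1], n2=1, n3=0, n4=0.
So Y = 0. (Without the fault it would be 1.)

0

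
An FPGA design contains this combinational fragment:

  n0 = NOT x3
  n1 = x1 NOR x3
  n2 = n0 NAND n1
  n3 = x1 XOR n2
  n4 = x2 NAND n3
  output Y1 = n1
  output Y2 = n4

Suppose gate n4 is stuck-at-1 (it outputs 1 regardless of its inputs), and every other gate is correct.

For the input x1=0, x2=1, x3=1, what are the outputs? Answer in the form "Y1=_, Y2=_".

Propagate with n4 forced: n0=0, n1=0, n2=1, n3=1, n4=1 [stuck-at-1].
So the outputs are Y1=0, Y2=1. (Without the fault they would be Y1=0, Y2=0.)

Y1=0, Y2=1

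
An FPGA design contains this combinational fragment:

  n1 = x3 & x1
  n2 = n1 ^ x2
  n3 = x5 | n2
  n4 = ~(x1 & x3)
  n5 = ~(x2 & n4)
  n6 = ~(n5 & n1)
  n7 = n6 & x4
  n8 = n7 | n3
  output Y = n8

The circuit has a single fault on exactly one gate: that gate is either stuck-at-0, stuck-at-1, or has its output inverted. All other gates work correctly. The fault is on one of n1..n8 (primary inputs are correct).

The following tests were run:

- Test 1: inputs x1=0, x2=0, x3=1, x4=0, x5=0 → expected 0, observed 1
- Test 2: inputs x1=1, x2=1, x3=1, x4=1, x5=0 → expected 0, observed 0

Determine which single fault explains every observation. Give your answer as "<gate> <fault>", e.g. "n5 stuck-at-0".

n1 stuck-at-1

Fault-free values for test 1 (x1=0, x2=0, x3=1, x4=0, x5=0): n1=0, n2=0, n3=0, n4=1, n5=1, n6=1, n7=0, n8=0, giving Y=0. Observed 1.
Test 1: faults giving observed 1 are {n1 stuck-at-1, n1 inverted output, n2 stuck-at-1, n2 inverted output, n3 stuck-at-1, n3 inverted output, n7 stuck-at-1, n7 inverted output, n8 stuck-at-1, n8 inverted output}.
Test 2 (x1=1, x2=1, x3=1, x4=1, x5=0): fault-free n1=1, n2=0, n3=0, n4=0, n5=1, n6=0, n7=0, n8=0 → 0; observed 0. Eliminates n1 inverted output, n2 stuck-at-1, n2 inverted output, n3 stuck-at-1, n3 inverted output, n7 stuck-at-1, n7 inverted output, n8 stuck-at-1, n8 inverted output.
Only n1 stuck-at-1 is consistent with every test.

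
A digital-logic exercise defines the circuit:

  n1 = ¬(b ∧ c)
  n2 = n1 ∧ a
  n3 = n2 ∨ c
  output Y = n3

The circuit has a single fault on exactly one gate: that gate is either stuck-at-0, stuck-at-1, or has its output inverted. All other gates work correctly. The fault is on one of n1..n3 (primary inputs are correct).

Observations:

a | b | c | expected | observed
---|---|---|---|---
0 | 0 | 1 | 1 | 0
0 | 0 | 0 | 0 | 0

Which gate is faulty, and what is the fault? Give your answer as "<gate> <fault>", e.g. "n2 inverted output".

Fault-free values for test 1 (a=0, b=0, c=1): n1=1, n2=0, n3=1, giving Y=1. Observed 0.
Test 1: faults giving observed 0 are {n3 stuck-at-0, n3 inverted output}.
Test 2 (a=0, b=0, c=0): fault-free n1=1, n2=0, n3=0 → 0; observed 0. Eliminates n3 inverted output.
Only n3 stuck-at-0 is consistent with every test.

n3 stuck-at-0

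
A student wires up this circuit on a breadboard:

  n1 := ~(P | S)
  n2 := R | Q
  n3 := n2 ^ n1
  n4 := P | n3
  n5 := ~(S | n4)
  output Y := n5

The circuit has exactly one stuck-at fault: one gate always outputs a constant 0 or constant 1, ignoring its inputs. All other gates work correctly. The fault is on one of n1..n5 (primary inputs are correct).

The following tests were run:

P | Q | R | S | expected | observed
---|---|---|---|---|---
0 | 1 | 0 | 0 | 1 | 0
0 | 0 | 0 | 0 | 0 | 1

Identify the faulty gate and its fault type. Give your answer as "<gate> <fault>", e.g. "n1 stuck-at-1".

n1 stuck-at-0

Fault-free values for test 1 (P=0, Q=1, R=0, S=0): n1=1, n2=1, n3=0, n4=0, n5=1, giving Y=1. Observed 0.
Test 1: faults giving observed 0 are {n1 stuck-at-0, n2 stuck-at-0, n3 stuck-at-1, n4 stuck-at-1, n5 stuck-at-0}.
Test 2 (P=0, Q=0, R=0, S=0): fault-free n1=1, n2=0, n3=1, n4=1, n5=0 → 0; observed 1. Eliminates n2 stuck-at-0, n3 stuck-at-1, n4 stuck-at-1, n5 stuck-at-0.
Only n1 stuck-at-0 is consistent with every test.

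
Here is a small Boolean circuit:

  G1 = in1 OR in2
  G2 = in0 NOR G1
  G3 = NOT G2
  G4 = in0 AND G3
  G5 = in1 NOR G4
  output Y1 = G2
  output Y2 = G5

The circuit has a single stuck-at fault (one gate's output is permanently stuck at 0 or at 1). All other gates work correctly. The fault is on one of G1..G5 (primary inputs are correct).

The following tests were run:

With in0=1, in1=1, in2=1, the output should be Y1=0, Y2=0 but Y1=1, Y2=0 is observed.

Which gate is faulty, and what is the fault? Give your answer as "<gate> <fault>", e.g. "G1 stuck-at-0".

Fault-free values for test 1 (in0=1, in1=1, in2=1): G1=1, G2=0, G3=1, G4=1, G5=0, giving Y1=0, Y2=0. Observed Y1=1, Y2=0.
Test 1: faults giving observed Y1=1, Y2=0 are {G2 stuck-at-1}.
Only G2 stuck-at-1 is consistent with every test.

G2 stuck-at-1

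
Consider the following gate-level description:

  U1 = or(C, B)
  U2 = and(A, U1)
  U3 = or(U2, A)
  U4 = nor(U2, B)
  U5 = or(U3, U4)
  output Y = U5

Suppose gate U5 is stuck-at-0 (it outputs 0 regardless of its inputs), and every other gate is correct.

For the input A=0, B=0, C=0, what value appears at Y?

0

Propagate with U5 forced: U1=0, U2=0, U3=0, U4=1, U5=0 [stuck-at-0].
So Y = 0. (Without the fault it would be 1.)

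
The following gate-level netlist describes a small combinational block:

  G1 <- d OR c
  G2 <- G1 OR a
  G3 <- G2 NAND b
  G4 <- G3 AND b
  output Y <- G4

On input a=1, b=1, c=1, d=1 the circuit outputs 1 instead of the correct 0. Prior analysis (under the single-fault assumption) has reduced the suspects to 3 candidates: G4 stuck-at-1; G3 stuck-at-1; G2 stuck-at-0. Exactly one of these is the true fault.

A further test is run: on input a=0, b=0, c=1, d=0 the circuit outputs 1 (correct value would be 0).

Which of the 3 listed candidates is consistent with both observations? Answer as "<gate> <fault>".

G4 stuck-at-1

Evaluate each candidate on input a=0, b=0, c=1, d=0:
  G4 stuck-at-1: G1=1, G2=1, G3=1, G4=1 [stuck-at-1] → 1 — matches
  G3 stuck-at-1: G1=1, G2=1, G3=1 [stuck-at-1], G4=0 → 0 — eliminated
  G2 stuck-at-0: G1=1, G2=0 [stuck-at-0], G3=1, G4=0 → 0 — eliminated
Only G4 stuck-at-1 reproduces the observed 1.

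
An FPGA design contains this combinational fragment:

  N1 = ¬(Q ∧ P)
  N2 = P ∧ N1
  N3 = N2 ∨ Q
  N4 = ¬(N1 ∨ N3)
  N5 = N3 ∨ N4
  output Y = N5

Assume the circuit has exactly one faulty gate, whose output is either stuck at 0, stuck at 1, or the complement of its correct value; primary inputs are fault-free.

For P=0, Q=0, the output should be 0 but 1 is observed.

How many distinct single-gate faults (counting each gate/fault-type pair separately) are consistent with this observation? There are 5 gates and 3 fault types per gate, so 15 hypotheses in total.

10

Fault-free: N1=1, N2=0, N3=0, N4=0, N5=0 → 0. Observed 1.
  N1: stuck-at-0, inverted output ✓; others ✗
  N2: stuck-at-1, inverted output ✓; others ✗
  N3: stuck-at-1, inverted output ✓; others ✗
  N4: stuck-at-1, inverted output ✓; others ✗
  N5: stuck-at-1, inverted output ✓; others ✗
Consistent faults: {N1 stuck-at-0, N1 inverted output, N2 stuck-at-1, N2 inverted output, N3 stuck-at-1, N3 inverted output, N4 stuck-at-1, N4 inverted output, N5 stuck-at-1, N5 inverted output} — 10 in all.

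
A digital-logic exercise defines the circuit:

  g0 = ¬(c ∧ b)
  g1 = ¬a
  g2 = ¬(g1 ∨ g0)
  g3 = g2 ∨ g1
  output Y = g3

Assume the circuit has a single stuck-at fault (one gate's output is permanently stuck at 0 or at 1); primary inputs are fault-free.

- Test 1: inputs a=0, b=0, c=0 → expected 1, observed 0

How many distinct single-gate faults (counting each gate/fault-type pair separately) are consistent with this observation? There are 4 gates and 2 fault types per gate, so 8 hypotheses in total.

2

Fault-free: g0=1, g1=1, g2=0, g3=1 → 1. Observed 0.
  g0 stuck-at-0: output 1 ✗
  g0 stuck-at-1: output 1 ✗
  g1 stuck-at-0: output 0 ✓
  g1 stuck-at-1: output 1 ✗
  g2 stuck-at-0: output 1 ✗
  g2 stuck-at-1: output 1 ✗
  g3 stuck-at-0: output 0 ✓
  g3 stuck-at-1: output 1 ✗
Consistent faults: {g1 stuck-at-0, g3 stuck-at-0} — 2 in all.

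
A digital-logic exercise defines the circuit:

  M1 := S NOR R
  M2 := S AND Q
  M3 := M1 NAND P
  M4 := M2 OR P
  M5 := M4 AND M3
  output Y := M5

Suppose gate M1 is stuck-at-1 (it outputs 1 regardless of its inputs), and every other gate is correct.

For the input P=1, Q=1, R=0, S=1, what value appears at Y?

Propagate with M1 forced: M1=1 [stuck-at-1], M2=1, M3=0, M4=1, M5=0.
So Y = 0. (Without the fault it would be 1.)

0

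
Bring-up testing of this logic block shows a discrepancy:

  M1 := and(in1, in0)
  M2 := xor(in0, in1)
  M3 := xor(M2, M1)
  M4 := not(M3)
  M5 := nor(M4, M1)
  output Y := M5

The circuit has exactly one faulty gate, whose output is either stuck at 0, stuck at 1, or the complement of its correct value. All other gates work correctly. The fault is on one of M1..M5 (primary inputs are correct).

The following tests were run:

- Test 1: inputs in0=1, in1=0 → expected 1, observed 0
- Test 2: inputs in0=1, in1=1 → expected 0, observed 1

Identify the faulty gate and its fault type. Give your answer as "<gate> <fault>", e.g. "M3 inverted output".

M5 inverted output

Fault-free values for test 1 (in0=1, in1=0): M1=0, M2=1, M3=1, M4=0, M5=1, giving Y=1. Observed 0.
Test 1: faults giving observed 0 are {M1 stuck-at-1, M1 inverted output, M2 stuck-at-0, M2 inverted output, M3 stuck-at-0, M3 inverted output, M4 stuck-at-1, M4 inverted output, M5 stuck-at-0, M5 inverted output}.
Test 2 (in0=1, in1=1): fault-free M1=1, M2=0, M3=1, M4=0, M5=0 → 0; observed 1. Eliminates M1 stuck-at-1, M1 inverted output, M2 stuck-at-0, M2 inverted output, M3 stuck-at-0, M3 inverted output, M4 stuck-at-1, M4 inverted output, M5 stuck-at-0.
Only M5 inverted output is consistent with every test.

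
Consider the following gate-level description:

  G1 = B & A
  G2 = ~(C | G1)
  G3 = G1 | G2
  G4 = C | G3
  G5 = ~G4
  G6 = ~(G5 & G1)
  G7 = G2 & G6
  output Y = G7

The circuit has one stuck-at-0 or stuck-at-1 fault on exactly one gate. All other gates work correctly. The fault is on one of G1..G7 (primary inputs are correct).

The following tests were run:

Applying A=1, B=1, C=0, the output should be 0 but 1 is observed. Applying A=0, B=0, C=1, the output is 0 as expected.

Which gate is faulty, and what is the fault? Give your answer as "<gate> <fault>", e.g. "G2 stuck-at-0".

Fault-free values for test 1 (A=1, B=1, C=0): G1=1, G2=0, G3=1, G4=1, G5=0, G6=1, G7=0, giving Y=0. Observed 1.
Test 1: faults giving observed 1 are {G1 stuck-at-0, G2 stuck-at-1, G7 stuck-at-1}.
Test 2 (A=0, B=0, C=1): fault-free G1=0, G2=0, G3=0, G4=1, G5=0, G6=1, G7=0 → 0; observed 0. Eliminates G2 stuck-at-1, G7 stuck-at-1.
Only G1 stuck-at-0 is consistent with every test.

G1 stuck-at-0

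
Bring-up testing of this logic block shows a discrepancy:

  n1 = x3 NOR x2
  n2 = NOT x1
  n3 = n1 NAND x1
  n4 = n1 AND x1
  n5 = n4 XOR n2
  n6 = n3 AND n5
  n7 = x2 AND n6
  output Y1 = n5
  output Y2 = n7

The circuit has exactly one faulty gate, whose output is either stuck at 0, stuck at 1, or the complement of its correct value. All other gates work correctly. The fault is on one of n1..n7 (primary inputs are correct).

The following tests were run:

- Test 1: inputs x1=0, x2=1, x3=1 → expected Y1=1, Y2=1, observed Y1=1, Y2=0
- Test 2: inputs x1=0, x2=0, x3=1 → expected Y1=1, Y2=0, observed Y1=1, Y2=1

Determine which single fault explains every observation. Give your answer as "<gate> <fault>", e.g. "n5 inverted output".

n7 inverted output

Fault-free values for test 1 (x1=0, x2=1, x3=1): n1=0, n2=1, n3=1, n4=0, n5=1, n6=1, n7=1, giving Y1=1, Y2=1. Observed Y1=1, Y2=0.
Test 1: faults giving observed Y1=1, Y2=0 are {n3 stuck-at-0, n3 inverted output, n6 stuck-at-0, n6 inverted output, n7 stuck-at-0, n7 inverted output}.
Test 2 (x1=0, x2=0, x3=1): fault-free n1=0, n2=1, n3=1, n4=0, n5=1, n6=1, n7=0 → Y1=1, Y2=0; observed Y1=1, Y2=1. Eliminates n3 stuck-at-0, n3 inverted output, n6 stuck-at-0, n6 inverted output, n7 stuck-at-0.
Only n7 inverted output is consistent with every test.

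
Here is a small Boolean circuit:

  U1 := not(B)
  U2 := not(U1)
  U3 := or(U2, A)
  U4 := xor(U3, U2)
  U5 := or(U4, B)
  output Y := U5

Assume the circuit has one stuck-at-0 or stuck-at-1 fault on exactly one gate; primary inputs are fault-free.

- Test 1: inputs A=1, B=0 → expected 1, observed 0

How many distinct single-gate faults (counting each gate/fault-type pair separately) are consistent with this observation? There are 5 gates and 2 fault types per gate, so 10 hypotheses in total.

5

Fault-free: U1=1, U2=0, U3=1, U4=1, U5=1 → 1. Observed 0.
  U1 stuck-at-0: output 0 ✓
  U1 stuck-at-1: output 1 ✗
  U2 stuck-at-0: output 1 ✗
  U2 stuck-at-1: output 0 ✓
  U3 stuck-at-0: output 0 ✓
  U3 stuck-at-1: output 1 ✗
  U4 stuck-at-0: output 0 ✓
  U4 stuck-at-1: output 1 ✗
  U5 stuck-at-0: output 0 ✓
  U5 stuck-at-1: output 1 ✗
Consistent faults: {U1 stuck-at-0, U2 stuck-at-1, U3 stuck-at-0, U4 stuck-at-0, U5 stuck-at-0} — 5 in all.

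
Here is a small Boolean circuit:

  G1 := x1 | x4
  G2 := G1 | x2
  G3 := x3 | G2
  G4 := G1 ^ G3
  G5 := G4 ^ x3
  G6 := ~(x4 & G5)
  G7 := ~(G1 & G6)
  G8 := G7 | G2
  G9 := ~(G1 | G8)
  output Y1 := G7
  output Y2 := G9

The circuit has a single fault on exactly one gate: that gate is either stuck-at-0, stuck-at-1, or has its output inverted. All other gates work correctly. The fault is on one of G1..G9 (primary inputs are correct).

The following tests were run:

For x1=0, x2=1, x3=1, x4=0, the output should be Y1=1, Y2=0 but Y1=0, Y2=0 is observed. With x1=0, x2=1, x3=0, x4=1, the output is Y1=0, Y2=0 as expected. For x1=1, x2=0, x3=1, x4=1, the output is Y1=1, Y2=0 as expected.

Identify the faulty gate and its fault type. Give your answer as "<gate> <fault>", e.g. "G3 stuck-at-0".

G1 stuck-at-1

Fault-free values for test 1 (x1=0, x2=1, x3=1, x4=0): G1=0, G2=1, G3=1, G4=1, G5=0, G6=1, G7=1, G8=1, G9=0, giving Y1=1, Y2=0. Observed Y1=0, Y2=0.
Test 1: faults giving observed Y1=0, Y2=0 are {G1 stuck-at-1, G1 inverted output, G7 stuck-at-0, G7 inverted output}.
Test 2 (x1=0, x2=1, x3=0, x4=1): fault-free G1=1, G2=1, G3=1, G4=0, G5=0, G6=1, G7=0, G8=1, G9=0 → Y1=0, Y2=0; observed Y1=0, Y2=0. Eliminates G1 inverted output, G7 inverted output.
Test 3 (x1=1, x2=0, x3=1, x4=1): fault-free G1=1, G2=1, G3=1, G4=0, G5=1, G6=0, G7=1, G8=1, G9=0 → Y1=1, Y2=0; observed Y1=1, Y2=0. Eliminates G7 stuck-at-0.
Only G1 stuck-at-1 is consistent with every test.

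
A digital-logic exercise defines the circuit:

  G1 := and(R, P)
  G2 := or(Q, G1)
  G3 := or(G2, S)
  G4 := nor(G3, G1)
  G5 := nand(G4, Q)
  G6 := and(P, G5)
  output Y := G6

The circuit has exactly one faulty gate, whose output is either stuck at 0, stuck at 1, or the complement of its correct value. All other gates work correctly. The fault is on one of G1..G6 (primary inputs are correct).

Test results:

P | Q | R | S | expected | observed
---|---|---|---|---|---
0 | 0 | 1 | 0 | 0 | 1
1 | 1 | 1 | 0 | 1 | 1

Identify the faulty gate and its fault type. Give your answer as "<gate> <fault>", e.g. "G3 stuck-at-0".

Fault-free values for test 1 (P=0, Q=0, R=1, S=0): G1=0, G2=0, G3=0, G4=1, G5=1, G6=0, giving Y=0. Observed 1.
Test 1: faults giving observed 1 are {G6 stuck-at-1, G6 inverted output}.
Test 2 (P=1, Q=1, R=1, S=0): fault-free G1=1, G2=1, G3=1, G4=0, G5=1, G6=1 → 1; observed 1. Eliminates G6 inverted output.
Only G6 stuck-at-1 is consistent with every test.

G6 stuck-at-1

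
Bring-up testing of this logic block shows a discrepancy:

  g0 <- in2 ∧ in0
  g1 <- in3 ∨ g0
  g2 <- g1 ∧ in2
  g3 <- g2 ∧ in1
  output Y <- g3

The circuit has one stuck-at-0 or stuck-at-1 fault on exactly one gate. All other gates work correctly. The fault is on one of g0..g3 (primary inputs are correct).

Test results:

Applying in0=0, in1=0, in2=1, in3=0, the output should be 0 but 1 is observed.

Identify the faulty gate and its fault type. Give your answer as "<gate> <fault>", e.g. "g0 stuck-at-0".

Fault-free values for test 1 (in0=0, in1=0, in2=1, in3=0): g0=0, g1=0, g2=0, g3=0, giving Y=0. Observed 1.
Test 1: faults giving observed 1 are {g3 stuck-at-1}.
Only g3 stuck-at-1 is consistent with every test.

g3 stuck-at-1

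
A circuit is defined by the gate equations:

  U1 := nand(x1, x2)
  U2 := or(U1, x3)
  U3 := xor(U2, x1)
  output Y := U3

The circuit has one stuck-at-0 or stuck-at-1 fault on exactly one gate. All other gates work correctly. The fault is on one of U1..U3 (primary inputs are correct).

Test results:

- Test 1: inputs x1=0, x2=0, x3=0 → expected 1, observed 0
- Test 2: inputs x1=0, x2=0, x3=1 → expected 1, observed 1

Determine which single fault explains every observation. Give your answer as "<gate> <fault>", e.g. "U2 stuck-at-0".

U1 stuck-at-0

Fault-free values for test 1 (x1=0, x2=0, x3=0): U1=1, U2=1, U3=1, giving Y=1. Observed 0.
Test 1: faults giving observed 0 are {U1 stuck-at-0, U2 stuck-at-0, U3 stuck-at-0}.
Test 2 (x1=0, x2=0, x3=1): fault-free U1=1, U2=1, U3=1 → 1; observed 1. Eliminates U2 stuck-at-0, U3 stuck-at-0.
Only U1 stuck-at-0 is consistent with every test.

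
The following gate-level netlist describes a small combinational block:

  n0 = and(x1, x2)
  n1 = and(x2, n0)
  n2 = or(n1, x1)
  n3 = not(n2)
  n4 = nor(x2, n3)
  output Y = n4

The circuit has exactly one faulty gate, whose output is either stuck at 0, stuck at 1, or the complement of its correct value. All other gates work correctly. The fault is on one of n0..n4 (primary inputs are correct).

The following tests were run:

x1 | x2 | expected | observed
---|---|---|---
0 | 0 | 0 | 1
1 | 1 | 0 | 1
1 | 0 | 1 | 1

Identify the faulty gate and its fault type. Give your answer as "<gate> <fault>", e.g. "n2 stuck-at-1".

Fault-free values for test 1 (x1=0, x2=0): n0=0, n1=0, n2=0, n3=1, n4=0, giving Y=0. Observed 1.
Test 1: faults giving observed 1 are {n1 stuck-at-1, n1 inverted output, n2 stuck-at-1, n2 inverted output, n3 stuck-at-0, n3 inverted output, n4 stuck-at-1, n4 inverted output}.
Test 2 (x1=1, x2=1): fault-free n0=1, n1=1, n2=1, n3=0, n4=0 → 0; observed 1. Eliminates n1 stuck-at-1, n1 inverted output, n2 stuck-at-1, n2 inverted output, n3 stuck-at-0, n3 inverted output.
Test 3 (x1=1, x2=0): fault-free n0=0, n1=0, n2=1, n3=0, n4=1 → 1; observed 1. Eliminates n4 inverted output.
Only n4 stuck-at-1 is consistent with every test.

n4 stuck-at-1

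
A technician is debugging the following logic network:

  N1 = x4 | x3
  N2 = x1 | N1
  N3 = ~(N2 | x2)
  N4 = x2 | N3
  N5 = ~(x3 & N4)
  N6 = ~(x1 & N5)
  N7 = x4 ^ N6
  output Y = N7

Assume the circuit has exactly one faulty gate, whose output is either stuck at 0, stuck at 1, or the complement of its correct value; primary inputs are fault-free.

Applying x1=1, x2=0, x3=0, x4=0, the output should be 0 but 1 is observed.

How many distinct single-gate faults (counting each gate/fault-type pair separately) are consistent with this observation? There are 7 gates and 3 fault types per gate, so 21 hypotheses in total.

Fault-free: N1=0, N2=1, N3=0, N4=0, N5=1, N6=0, N7=0 → 0. Observed 1.
  N1: none of the 3 fault types match ✗
  N2: none of the 3 fault types match ✗
  N3: none of the 3 fault types match ✗
  N4: none of the 3 fault types match ✗
  N5: stuck-at-0, inverted output ✓; others ✗
  N6: stuck-at-1, inverted output ✓; others ✗
  N7: stuck-at-1, inverted output ✓; others ✗
Consistent faults: {N5 stuck-at-0, N5 inverted output, N6 stuck-at-1, N6 inverted output, N7 stuck-at-1, N7 inverted output} — 6 in all.

6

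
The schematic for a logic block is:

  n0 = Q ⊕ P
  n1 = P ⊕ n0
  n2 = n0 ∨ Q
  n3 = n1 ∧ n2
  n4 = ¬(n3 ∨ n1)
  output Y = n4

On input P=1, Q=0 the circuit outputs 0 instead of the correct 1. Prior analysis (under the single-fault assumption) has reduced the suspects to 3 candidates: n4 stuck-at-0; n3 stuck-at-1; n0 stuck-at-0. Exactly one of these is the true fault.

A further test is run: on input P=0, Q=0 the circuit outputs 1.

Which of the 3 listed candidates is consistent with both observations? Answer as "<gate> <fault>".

Evaluate each candidate on input P=0, Q=0:
  n4 stuck-at-0: n0=0, n1=0, n2=0, n3=0, n4=0 [stuck-at-0] → 0 — eliminated
  n3 stuck-at-1: n0=0, n1=0, n2=0, n3=1 [stuck-at-1], n4=0 → 0 — eliminated
  n0 stuck-at-0: n0=0 [stuck-at-0], n1=0, n2=0, n3=0, n4=1 → 1 — matches
Only n0 stuck-at-0 reproduces the observed 1.

n0 stuck-at-0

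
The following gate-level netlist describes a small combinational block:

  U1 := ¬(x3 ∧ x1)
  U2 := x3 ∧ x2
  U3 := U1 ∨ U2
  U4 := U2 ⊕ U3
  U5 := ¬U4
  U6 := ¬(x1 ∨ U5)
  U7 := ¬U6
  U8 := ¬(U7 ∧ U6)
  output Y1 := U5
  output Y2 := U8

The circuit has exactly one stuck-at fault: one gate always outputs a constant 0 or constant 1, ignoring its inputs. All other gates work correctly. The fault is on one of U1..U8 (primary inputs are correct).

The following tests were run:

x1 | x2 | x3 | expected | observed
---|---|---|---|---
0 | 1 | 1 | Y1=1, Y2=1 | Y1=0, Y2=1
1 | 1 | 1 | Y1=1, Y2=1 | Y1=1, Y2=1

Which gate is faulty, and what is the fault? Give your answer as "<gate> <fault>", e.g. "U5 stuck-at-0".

Fault-free values for test 1 (x1=0, x2=1, x3=1): U1=1, U2=1, U3=1, U4=0, U5=1, U6=0, U7=1, U8=1, giving Y1=1, Y2=1. Observed Y1=0, Y2=1.
Test 1: faults giving observed Y1=0, Y2=1 are {U2 stuck-at-0, U3 stuck-at-0, U4 stuck-at-1, U5 stuck-at-0}.
Test 2 (x1=1, x2=1, x3=1): fault-free U1=0, U2=1, U3=1, U4=0, U5=1, U6=0, U7=1, U8=1 → Y1=1, Y2=1; observed Y1=1, Y2=1. Eliminates U3 stuck-at-0, U4 stuck-at-1, U5 stuck-at-0.
Only U2 stuck-at-0 is consistent with every test.

U2 stuck-at-0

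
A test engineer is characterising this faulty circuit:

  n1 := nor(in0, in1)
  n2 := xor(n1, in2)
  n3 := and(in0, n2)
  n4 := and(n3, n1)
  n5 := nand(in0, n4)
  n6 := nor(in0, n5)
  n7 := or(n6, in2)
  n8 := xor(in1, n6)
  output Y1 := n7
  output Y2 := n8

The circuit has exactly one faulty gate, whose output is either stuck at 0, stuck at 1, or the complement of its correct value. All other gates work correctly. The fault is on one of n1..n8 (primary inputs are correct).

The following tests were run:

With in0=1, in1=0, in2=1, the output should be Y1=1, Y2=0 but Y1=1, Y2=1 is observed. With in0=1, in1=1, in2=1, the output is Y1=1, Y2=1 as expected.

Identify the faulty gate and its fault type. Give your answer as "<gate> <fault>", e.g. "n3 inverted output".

Fault-free values for test 1 (in0=1, in1=0, in2=1): n1=0, n2=1, n3=1, n4=0, n5=1, n6=0, n7=1, n8=0, giving Y1=1, Y2=0. Observed Y1=1, Y2=1.
Test 1: faults giving observed Y1=1, Y2=1 are {n6 stuck-at-1, n6 inverted output, n8 stuck-at-1, n8 inverted output}.
Test 2 (in0=1, in1=1, in2=1): fault-free n1=0, n2=1, n3=1, n4=0, n5=1, n6=0, n7=1, n8=1 → Y1=1, Y2=1; observed Y1=1, Y2=1. Eliminates n6 stuck-at-1, n6 inverted output, n8 inverted output.
Only n8 stuck-at-1 is consistent with every test.

n8 stuck-at-1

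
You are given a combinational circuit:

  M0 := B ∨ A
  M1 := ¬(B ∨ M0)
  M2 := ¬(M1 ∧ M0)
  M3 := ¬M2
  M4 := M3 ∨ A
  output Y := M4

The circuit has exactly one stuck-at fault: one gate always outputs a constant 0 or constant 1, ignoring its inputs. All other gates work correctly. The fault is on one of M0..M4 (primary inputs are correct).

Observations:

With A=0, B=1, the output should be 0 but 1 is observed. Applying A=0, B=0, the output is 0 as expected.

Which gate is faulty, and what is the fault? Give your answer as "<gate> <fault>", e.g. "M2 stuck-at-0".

Fault-free values for test 1 (A=0, B=1): M0=1, M1=0, M2=1, M3=0, M4=0, giving Y=0. Observed 1.
Test 1: faults giving observed 1 are {M1 stuck-at-1, M2 stuck-at-0, M3 stuck-at-1, M4 stuck-at-1}.
Test 2 (A=0, B=0): fault-free M0=0, M1=1, M2=1, M3=0, M4=0 → 0; observed 0. Eliminates M2 stuck-at-0, M3 stuck-at-1, M4 stuck-at-1.
Only M1 stuck-at-1 is consistent with every test.

M1 stuck-at-1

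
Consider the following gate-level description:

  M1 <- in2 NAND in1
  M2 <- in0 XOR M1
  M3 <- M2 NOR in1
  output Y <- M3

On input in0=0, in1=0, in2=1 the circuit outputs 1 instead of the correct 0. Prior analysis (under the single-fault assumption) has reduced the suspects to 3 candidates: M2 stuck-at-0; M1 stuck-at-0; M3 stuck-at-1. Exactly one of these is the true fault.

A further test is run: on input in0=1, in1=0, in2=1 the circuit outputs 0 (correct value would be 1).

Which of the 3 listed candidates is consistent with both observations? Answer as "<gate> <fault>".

M1 stuck-at-0

Evaluate each candidate on input in0=1, in1=0, in2=1:
  M2 stuck-at-0: M1=1, M2=0 [stuck-at-0], M3=1 → 1 — eliminated
  M1 stuck-at-0: M1=0 [stuck-at-0], M2=1, M3=0 → 0 — matches
  M3 stuck-at-1: M1=1, M2=0, M3=1 [stuck-at-1] → 1 — eliminated
Only M1 stuck-at-0 reproduces the observed 0.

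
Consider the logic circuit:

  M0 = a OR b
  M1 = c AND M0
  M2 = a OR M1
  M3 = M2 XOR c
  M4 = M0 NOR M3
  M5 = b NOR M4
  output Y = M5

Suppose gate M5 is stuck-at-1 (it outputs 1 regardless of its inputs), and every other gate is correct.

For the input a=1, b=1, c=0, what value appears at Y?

Propagate with M5 forced: M0=1, M1=0, M2=1, M3=1, M4=0, M5=1 [stuck-at-1].
So Y = 1. (Without the fault it would be 0.)

1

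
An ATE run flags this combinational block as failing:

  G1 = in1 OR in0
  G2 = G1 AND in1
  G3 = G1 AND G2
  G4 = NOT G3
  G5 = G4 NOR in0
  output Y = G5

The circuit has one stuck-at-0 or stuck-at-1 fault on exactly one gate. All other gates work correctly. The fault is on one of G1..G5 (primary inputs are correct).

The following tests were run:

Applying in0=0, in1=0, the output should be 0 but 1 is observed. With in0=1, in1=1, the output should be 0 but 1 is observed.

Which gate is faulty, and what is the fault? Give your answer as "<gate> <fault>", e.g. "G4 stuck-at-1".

G5 stuck-at-1

Fault-free values for test 1 (in0=0, in1=0): G1=0, G2=0, G3=0, G4=1, G5=0, giving Y=0. Observed 1.
Test 1: faults giving observed 1 are {G3 stuck-at-1, G4 stuck-at-0, G5 stuck-at-1}.
Test 2 (in0=1, in1=1): fault-free G1=1, G2=1, G3=1, G4=0, G5=0 → 0; observed 1. Eliminates G3 stuck-at-1, G4 stuck-at-0.
Only G5 stuck-at-1 is consistent with every test.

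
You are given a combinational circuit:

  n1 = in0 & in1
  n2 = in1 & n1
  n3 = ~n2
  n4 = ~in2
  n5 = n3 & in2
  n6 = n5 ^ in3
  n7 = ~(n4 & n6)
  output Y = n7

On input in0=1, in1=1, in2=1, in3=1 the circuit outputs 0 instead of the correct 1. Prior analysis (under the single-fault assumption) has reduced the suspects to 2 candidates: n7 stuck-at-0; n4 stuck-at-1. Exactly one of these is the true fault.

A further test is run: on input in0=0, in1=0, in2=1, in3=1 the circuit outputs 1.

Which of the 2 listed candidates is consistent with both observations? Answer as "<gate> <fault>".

n4 stuck-at-1

Evaluate each candidate on input in0=0, in1=0, in2=1, in3=1:
  n7 stuck-at-0: n1=0, n2=0, n3=1, n4=0, n5=1, n6=0, n7=0 [stuck-at-0] → 0 — eliminated
  n4 stuck-at-1: n1=0, n2=0, n3=1, n4=1 [stuck-at-1], n5=1, n6=0, n7=1 → 1 — matches
Only n4 stuck-at-1 reproduces the observed 1.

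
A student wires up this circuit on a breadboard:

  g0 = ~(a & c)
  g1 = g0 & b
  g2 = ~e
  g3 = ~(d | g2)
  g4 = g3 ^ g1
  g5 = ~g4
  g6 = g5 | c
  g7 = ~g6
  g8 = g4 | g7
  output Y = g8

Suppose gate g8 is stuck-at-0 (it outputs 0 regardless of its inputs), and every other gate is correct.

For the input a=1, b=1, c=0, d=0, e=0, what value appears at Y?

Propagate with g8 forced: g0=1, g1=1, g2=1, g3=0, g4=1, g5=0, g6=0, g7=1, g8=0 [stuck-at-0].
So Y = 0. (Without the fault it would be 1.)

0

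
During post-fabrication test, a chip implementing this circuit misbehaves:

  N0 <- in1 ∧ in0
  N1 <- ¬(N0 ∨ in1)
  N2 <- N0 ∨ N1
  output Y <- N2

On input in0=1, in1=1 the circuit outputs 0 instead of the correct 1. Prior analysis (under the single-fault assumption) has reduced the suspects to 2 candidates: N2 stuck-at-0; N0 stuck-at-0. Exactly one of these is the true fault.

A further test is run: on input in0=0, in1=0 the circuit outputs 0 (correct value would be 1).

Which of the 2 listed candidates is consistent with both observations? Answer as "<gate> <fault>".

Evaluate each candidate on input in0=0, in1=0:
  N2 stuck-at-0: N0=0, N1=1, N2=0 [stuck-at-0] → 0 — matches
  N0 stuck-at-0: N0=0 [stuck-at-0], N1=1, N2=1 → 1 — eliminated
Only N2 stuck-at-0 reproduces the observed 0.

N2 stuck-at-0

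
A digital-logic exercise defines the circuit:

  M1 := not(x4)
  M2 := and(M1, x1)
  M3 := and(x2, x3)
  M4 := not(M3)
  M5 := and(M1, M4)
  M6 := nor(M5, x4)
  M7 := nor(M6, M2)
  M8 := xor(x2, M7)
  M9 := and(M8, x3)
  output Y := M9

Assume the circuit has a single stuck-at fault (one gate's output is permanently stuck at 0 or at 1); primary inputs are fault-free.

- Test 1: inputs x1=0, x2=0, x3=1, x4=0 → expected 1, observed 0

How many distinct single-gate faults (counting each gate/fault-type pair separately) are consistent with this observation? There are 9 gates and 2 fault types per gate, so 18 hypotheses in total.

Fault-free: M1=1, M2=0, M3=0, M4=1, M5=1, M6=0, M7=1, M8=1, M9=1 → 1. Observed 0.
  M1: stuck-at-0 ✓; others ✗
  M2: stuck-at-1 ✓; others ✗
  M3: stuck-at-1 ✓; others ✗
  M4: stuck-at-0 ✓; others ✗
  M5: stuck-at-0 ✓; others ✗
  M6: stuck-at-1 ✓; others ✗
  M7: stuck-at-0 ✓; others ✗
  M8: stuck-at-0 ✓; others ✗
  M9: stuck-at-0 ✓; others ✗
Consistent faults: {M1 stuck-at-0, M2 stuck-at-1, M3 stuck-at-1, M4 stuck-at-0, M5 stuck-at-0, M6 stuck-at-1, M7 stuck-at-0, M8 stuck-at-0, M9 stuck-at-0} — 9 in all.

9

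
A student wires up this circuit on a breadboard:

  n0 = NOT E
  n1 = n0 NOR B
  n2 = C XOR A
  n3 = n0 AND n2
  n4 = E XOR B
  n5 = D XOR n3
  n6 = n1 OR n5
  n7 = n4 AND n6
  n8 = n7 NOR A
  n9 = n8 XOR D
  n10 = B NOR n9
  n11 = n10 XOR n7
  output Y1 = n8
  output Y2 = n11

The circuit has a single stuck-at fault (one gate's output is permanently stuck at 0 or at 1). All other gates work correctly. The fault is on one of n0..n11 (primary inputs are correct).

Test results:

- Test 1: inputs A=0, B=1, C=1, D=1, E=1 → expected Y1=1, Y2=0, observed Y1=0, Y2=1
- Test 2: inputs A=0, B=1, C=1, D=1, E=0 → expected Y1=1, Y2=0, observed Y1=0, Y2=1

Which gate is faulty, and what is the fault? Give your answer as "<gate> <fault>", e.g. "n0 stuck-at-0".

Fault-free values for test 1 (A=0, B=1, C=1, D=1, E=1): n0=0, n1=0, n2=1, n3=0, n4=0, n5=1, n6=1, n7=0, n8=1, n9=0, n10=0, n11=0, giving Y1=1, Y2=0. Observed Y1=0, Y2=1.
Test 1: faults giving observed Y1=0, Y2=1 are {n4 stuck-at-1, n7 stuck-at-1}.
Test 2 (A=0, B=1, C=1, D=1, E=0): fault-free n0=1, n1=0, n2=1, n3=1, n4=1, n5=0, n6=0, n7=0, n8=1, n9=0, n10=0, n11=0 → Y1=1, Y2=0; observed Y1=0, Y2=1. Eliminates n4 stuck-at-1.
Only n7 stuck-at-1 is consistent with every test.

n7 stuck-at-1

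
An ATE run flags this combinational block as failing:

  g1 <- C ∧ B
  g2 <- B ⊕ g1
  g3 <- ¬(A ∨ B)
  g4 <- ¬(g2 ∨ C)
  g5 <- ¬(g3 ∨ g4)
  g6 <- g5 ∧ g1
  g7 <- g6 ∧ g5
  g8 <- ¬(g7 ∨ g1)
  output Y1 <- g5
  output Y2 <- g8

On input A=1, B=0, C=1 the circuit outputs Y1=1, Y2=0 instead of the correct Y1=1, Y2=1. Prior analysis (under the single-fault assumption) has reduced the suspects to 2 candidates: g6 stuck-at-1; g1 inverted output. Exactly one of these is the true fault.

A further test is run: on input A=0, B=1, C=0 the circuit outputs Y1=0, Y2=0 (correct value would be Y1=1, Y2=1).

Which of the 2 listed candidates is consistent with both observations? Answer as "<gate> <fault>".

Evaluate each candidate on input A=0, B=1, C=0:
  g6 stuck-at-1: g1=0, g2=1, g3=0, g4=0, g5=1, g6=1 [stuck-at-1], g7=1, g8=0 → Y1=1, Y2=0 — eliminated
  g1 inverted output: g1=1 [inverted output], g2=0, g3=0, g4=1, g5=0, g6=0, g7=0, g8=0 → Y1=0, Y2=0 — matches
Only g1 inverted output reproduces the observed Y1=0, Y2=0.

g1 inverted output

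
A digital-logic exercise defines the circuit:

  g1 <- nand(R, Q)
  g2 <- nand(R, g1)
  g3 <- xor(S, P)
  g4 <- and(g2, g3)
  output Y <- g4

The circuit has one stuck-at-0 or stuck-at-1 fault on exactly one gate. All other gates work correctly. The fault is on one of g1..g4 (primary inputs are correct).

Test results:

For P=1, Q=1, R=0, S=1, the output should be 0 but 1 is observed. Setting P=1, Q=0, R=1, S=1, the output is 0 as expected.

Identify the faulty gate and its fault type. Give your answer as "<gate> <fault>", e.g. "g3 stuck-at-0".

g3 stuck-at-1

Fault-free values for test 1 (P=1, Q=1, R=0, S=1): g1=1, g2=1, g3=0, g4=0, giving Y=0. Observed 1.
Test 1: faults giving observed 1 are {g3 stuck-at-1, g4 stuck-at-1}.
Test 2 (P=1, Q=0, R=1, S=1): fault-free g1=1, g2=0, g3=0, g4=0 → 0; observed 0. Eliminates g4 stuck-at-1.
Only g3 stuck-at-1 is consistent with every test.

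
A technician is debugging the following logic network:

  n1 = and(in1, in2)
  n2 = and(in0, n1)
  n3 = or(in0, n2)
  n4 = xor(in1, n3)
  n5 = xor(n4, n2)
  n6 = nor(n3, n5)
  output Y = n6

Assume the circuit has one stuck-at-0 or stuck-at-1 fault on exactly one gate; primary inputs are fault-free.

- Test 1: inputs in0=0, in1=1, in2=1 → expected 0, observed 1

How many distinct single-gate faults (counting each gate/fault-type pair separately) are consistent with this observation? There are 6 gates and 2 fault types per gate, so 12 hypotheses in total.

Fault-free: n1=1, n2=0, n3=0, n4=1, n5=1, n6=0 → 0. Observed 1.
  n1 stuck-at-0: output 0 ✗
  n1 stuck-at-1: output 0 ✗
  n2 stuck-at-0: output 0 ✗
  n2 stuck-at-1: output 0 ✗
  n3 stuck-at-0: output 0 ✗
  n3 stuck-at-1: output 0 ✗
  n4 stuck-at-0: output 1 ✓
  n4 stuck-at-1: output 0 ✗
  n5 stuck-at-0: output 1 ✓
  n5 stuck-at-1: output 0 ✗
  n6 stuck-at-0: output 0 ✗
  n6 stuck-at-1: output 1 ✓
Consistent faults: {n4 stuck-at-0, n5 stuck-at-0, n6 stuck-at-1} — 3 in all.

3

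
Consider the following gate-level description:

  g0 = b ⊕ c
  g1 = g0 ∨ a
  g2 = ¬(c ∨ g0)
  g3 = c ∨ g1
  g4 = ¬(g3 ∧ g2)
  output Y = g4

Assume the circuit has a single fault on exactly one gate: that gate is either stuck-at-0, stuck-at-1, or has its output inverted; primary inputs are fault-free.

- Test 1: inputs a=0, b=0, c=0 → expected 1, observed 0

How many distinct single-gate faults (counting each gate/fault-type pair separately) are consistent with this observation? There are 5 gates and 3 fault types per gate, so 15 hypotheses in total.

Fault-free: g0=0, g1=0, g2=1, g3=0, g4=1 → 1. Observed 0.
  g0: none of the 3 fault types match ✗
  g1: stuck-at-1, inverted output ✓; others ✗
  g2: none of the 3 fault types match ✗
  g3: stuck-at-1, inverted output ✓; others ✗
  g4: stuck-at-0, inverted output ✓; others ✗
Consistent faults: {g1 stuck-at-1, g1 inverted output, g3 stuck-at-1, g3 inverted output, g4 stuck-at-0, g4 inverted output} — 6 in all.

6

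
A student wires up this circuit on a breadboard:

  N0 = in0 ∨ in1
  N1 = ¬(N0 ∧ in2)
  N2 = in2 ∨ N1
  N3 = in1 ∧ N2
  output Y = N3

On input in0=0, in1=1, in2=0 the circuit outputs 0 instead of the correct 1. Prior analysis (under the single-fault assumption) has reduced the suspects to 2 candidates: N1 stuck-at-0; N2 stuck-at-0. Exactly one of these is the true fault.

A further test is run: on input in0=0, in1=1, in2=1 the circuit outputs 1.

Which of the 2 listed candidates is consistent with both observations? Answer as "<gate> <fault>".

N1 stuck-at-0

Evaluate each candidate on input in0=0, in1=1, in2=1:
  N1 stuck-at-0: N0=1, N1=0 [stuck-at-0], N2=1, N3=1 → 1 — matches
  N2 stuck-at-0: N0=1, N1=0, N2=0 [stuck-at-0], N3=0 → 0 — eliminated
Only N1 stuck-at-0 reproduces the observed 1.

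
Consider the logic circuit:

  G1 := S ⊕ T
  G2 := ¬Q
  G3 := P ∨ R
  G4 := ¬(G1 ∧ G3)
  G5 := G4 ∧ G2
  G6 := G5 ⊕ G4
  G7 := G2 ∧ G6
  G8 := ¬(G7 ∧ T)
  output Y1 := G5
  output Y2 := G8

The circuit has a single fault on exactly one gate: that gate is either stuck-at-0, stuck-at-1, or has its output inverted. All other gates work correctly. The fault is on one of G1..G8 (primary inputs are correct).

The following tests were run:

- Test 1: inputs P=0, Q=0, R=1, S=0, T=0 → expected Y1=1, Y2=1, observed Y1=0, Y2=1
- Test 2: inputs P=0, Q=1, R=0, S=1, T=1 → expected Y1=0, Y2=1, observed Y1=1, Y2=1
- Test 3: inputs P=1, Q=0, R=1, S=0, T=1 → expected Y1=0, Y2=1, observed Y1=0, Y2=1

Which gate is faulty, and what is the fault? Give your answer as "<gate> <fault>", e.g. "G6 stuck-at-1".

G2 inverted output

Fault-free values for test 1 (P=0, Q=0, R=1, S=0, T=0): G1=0, G2=1, G3=1, G4=1, G5=1, G6=0, G7=0, G8=1, giving Y1=1, Y2=1. Observed Y1=0, Y2=1.
Test 1: faults giving observed Y1=0, Y2=1 are {G1 stuck-at-1, G1 inverted output, G2 stuck-at-0, G2 inverted output, G4 stuck-at-0, G4 inverted output, G5 stuck-at-0, G5 inverted output}.
Test 2 (P=0, Q=1, R=0, S=1, T=1): fault-free G1=0, G2=0, G3=0, G4=1, G5=0, G6=1, G7=0, G8=1 → Y1=0, Y2=1; observed Y1=1, Y2=1. Eliminates G1 stuck-at-1, G1 inverted output, G2 stuck-at-0, G4 stuck-at-0, G4 inverted output, G5 stuck-at-0.
Test 3 (P=1, Q=0, R=1, S=0, T=1): fault-free G1=1, G2=1, G3=1, G4=0, G5=0, G6=0, G7=0, G8=1 → Y1=0, Y2=1; observed Y1=0, Y2=1. Eliminates G5 inverted output.
Only G2 inverted output is consistent with every test.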